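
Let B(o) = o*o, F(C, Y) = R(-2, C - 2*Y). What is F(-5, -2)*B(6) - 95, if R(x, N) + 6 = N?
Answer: -347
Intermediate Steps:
R(x, N) = -6 + N
F(C, Y) = -6 + C - 2*Y (F(C, Y) = -6 + (C - 2*Y) = -6 + C - 2*Y)
B(o) = o²
F(-5, -2)*B(6) - 95 = (-6 - 5 - 2*(-2))*6² - 95 = (-6 - 5 + 4)*36 - 95 = -7*36 - 95 = -252 - 95 = -347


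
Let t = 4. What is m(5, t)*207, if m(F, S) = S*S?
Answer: 3312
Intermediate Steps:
m(F, S) = S**2
m(5, t)*207 = 4**2*207 = 16*207 = 3312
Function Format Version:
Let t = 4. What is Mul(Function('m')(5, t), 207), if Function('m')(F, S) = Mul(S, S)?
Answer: 3312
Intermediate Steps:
Function('m')(F, S) = Pow(S, 2)
Mul(Function('m')(5, t), 207) = Mul(Pow(4, 2), 207) = Mul(16, 207) = 3312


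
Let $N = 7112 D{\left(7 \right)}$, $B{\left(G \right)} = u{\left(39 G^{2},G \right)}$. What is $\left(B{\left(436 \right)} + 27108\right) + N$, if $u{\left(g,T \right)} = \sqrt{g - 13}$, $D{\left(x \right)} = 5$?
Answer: $62668 + \sqrt{7413731} \approx 65391.0$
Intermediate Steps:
$u{\left(g,T \right)} = \sqrt{-13 + g}$
$B{\left(G \right)} = \sqrt{-13 + 39 G^{2}}$
$N = 35560$ ($N = 7112 \cdot 5 = 35560$)
$\left(B{\left(436 \right)} + 27108\right) + N = \left(\sqrt{-13 + 39 \cdot 436^{2}} + 27108\right) + 35560 = \left(\sqrt{-13 + 39 \cdot 190096} + 27108\right) + 35560 = \left(\sqrt{-13 + 7413744} + 27108\right) + 35560 = \left(\sqrt{7413731} + 27108\right) + 35560 = \left(27108 + \sqrt{7413731}\right) + 35560 = 62668 + \sqrt{7413731}$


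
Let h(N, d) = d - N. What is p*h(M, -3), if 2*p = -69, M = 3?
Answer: 207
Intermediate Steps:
p = -69/2 (p = (1/2)*(-69) = -69/2 ≈ -34.500)
p*h(M, -3) = -69*(-3 - 1*3)/2 = -69*(-3 - 3)/2 = -69/2*(-6) = 207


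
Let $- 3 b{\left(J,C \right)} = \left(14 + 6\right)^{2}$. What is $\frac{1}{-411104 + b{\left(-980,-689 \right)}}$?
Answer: $- \frac{3}{1233712} \approx -2.4317 \cdot 10^{-6}$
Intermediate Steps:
$b{\left(J,C \right)} = - \frac{400}{3}$ ($b{\left(J,C \right)} = - \frac{\left(14 + 6\right)^{2}}{3} = - \frac{20^{2}}{3} = \left(- \frac{1}{3}\right) 400 = - \frac{400}{3}$)
$\frac{1}{-411104 + b{\left(-980,-689 \right)}} = \frac{1}{-411104 - \frac{400}{3}} = \frac{1}{- \frac{1233712}{3}} = - \frac{3}{1233712}$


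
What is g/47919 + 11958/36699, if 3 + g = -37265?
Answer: -264894310/586193127 ≈ -0.45189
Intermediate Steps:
g = -37268 (g = -3 - 37265 = -37268)
g/47919 + 11958/36699 = -37268/47919 + 11958/36699 = -37268*1/47919 + 11958*(1/36699) = -37268/47919 + 3986/12233 = -264894310/586193127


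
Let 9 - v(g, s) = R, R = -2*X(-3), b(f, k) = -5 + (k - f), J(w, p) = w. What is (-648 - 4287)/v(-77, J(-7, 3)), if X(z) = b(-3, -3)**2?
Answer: -4935/59 ≈ -83.644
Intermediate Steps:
b(f, k) = -5 + k - f
X(z) = 25 (X(z) = (-5 - 3 - 1*(-3))**2 = (-5 - 3 + 3)**2 = (-5)**2 = 25)
R = -50 (R = -2*25 = -50)
v(g, s) = 59 (v(g, s) = 9 - 1*(-50) = 9 + 50 = 59)
(-648 - 4287)/v(-77, J(-7, 3)) = (-648 - 4287)/59 = -4935*1/59 = -4935/59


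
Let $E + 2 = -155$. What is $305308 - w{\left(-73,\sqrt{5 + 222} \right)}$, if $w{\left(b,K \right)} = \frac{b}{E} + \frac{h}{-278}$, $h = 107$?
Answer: $\frac{13325469473}{43646} \approx 3.0531 \cdot 10^{5}$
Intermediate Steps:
$E = -157$ ($E = -2 - 155 = -157$)
$w{\left(b,K \right)} = - \frac{107}{278} - \frac{b}{157}$ ($w{\left(b,K \right)} = \frac{b}{-157} + \frac{107}{-278} = b \left(- \frac{1}{157}\right) + 107 \left(- \frac{1}{278}\right) = - \frac{b}{157} - \frac{107}{278} = - \frac{107}{278} - \frac{b}{157}$)
$305308 - w{\left(-73,\sqrt{5 + 222} \right)} = 305308 - \left(- \frac{107}{278} - - \frac{73}{157}\right) = 305308 - \left(- \frac{107}{278} + \frac{73}{157}\right) = 305308 - \frac{3495}{43646} = \frac{13325469473}{43646}$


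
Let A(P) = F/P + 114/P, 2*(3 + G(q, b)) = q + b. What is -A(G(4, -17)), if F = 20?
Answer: 268/19 ≈ 14.105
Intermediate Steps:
G(q, b) = -3 + b/2 + q/2 (G(q, b) = -3 + (q + b)/2 = -3 + (b + q)/2 = -3 + (b/2 + q/2) = -3 + b/2 + q/2)
A(P) = 134/P (A(P) = 20/P + 114/P = 134/P)
-A(G(4, -17)) = -134/(-3 + (½)*(-17) + (½)*4) = -134/(-3 - 17/2 + 2) = -134/(-19/2) = -134*(-2)/19 = -1*(-268/19) = 268/19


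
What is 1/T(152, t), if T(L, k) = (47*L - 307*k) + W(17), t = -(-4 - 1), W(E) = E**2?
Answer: 1/5898 ≈ 0.00016955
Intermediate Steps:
t = 5 (t = -1*(-5) = 5)
T(L, k) = 289 - 307*k + 47*L (T(L, k) = (47*L - 307*k) + 17**2 = (-307*k + 47*L) + 289 = 289 - 307*k + 47*L)
1/T(152, t) = 1/(289 - 307*5 + 47*152) = 1/(289 - 1535 + 7144) = 1/5898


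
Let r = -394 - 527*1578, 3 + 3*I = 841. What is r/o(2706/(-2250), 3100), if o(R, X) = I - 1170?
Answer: 156000/167 ≈ 934.13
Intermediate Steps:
I = 838/3 (I = -1 + (⅓)*841 = -1 + 841/3 = 838/3 ≈ 279.33)
r = -832000 (r = -394 - 831606 = -832000)
o(R, X) = -2672/3 (o(R, X) = 838/3 - 1170 = -2672/3)
r/o(2706/(-2250), 3100) = -832000/(-2672/3) = -832000*(-3/2672) = 156000/167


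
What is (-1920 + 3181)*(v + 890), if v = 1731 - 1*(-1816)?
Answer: 5595057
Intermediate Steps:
v = 3547 (v = 1731 + 1816 = 3547)
(-1920 + 3181)*(v + 890) = (-1920 + 3181)*(3547 + 890) = 1261*4437 = 5595057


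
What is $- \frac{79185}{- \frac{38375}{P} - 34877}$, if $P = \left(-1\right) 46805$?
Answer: $\frac{741250785}{326475922} \approx 2.2705$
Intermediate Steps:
$P = -46805$
$- \frac{79185}{- \frac{38375}{P} - 34877} = - \frac{79185}{- \frac{38375}{-46805} - 34877} = - \frac{79185}{\left(-38375\right) \left(- \frac{1}{46805}\right) - 34877} = - \frac{79185}{\frac{7675}{9361} - 34877} = - \frac{79185}{- \frac{326475922}{9361}} = \left(-79185\right) \left(- \frac{9361}{326475922}\right) = \frac{741250785}{326475922}$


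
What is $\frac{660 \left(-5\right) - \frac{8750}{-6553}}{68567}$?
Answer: $- \frac{21616150}{449319551} \approx -0.048109$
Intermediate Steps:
$\frac{660 \left(-5\right) - \frac{8750}{-6553}}{68567} = \left(-3300 - 8750 \left(- \frac{1}{6553}\right)\right) \frac{1}{68567} = \left(-3300 - - \frac{8750}{6553}\right) \frac{1}{68567} = \left(-3300 + \frac{8750}{6553}\right) \frac{1}{68567} = \left(- \frac{21616150}{6553}\right) \frac{1}{68567} = - \frac{21616150}{449319551}$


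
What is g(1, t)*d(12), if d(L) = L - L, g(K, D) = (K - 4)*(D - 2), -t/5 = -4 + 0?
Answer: 0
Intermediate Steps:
t = 20 (t = -5*(-4 + 0) = -5*(-4) = 20)
g(K, D) = (-4 + K)*(-2 + D)
d(L) = 0
g(1, t)*d(12) = (8 - 4*20 - 2*1 + 20*1)*0 = (8 - 80 - 2 + 20)*0 = -54*0 = 0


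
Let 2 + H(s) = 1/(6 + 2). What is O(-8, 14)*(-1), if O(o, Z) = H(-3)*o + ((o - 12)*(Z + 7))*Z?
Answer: 5865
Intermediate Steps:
H(s) = -15/8 (H(s) = -2 + 1/(6 + 2) = -2 + 1/8 = -2 + ⅛ = -15/8)
O(o, Z) = -15*o/8 + Z*(-12 + o)*(7 + Z) (O(o, Z) = -15*o/8 + ((o - 12)*(Z + 7))*Z = -15*o/8 + ((-12 + o)*(7 + Z))*Z = -15*o/8 + Z*(-12 + o)*(7 + Z))
O(-8, 14)*(-1) = (-84*14 - 12*14² - 15/8*(-8) - 8*14² + 7*14*(-8))*(-1) = (-1176 - 12*196 + 15 - 8*196 - 784)*(-1) = (-1176 - 2352 + 15 - 1568 - 784)*(-1) = -5865*(-1) = 5865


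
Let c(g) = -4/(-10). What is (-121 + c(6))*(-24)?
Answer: 14472/5 ≈ 2894.4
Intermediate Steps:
c(g) = ⅖ (c(g) = -4*(-⅒) = ⅖)
(-121 + c(6))*(-24) = (-121 + ⅖)*(-24) = -603/5*(-24) = 14472/5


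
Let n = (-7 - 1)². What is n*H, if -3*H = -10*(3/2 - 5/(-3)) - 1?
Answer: 6272/9 ≈ 696.89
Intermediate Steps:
n = 64 (n = (-8)² = 64)
H = 98/9 (H = -(-10*(3/2 - 5/(-3)) - 1)/3 = -(-10*(3*(½) - 5*(-⅓)) - 1)/3 = -(-10*(3/2 + 5/3) - 1)/3 = -(-10*19/6 - 1)/3 = -(-95/3 - 1)/3 = -⅓*(-98/3) = 98/9 ≈ 10.889)
n*H = 64*(98/9) = 6272/9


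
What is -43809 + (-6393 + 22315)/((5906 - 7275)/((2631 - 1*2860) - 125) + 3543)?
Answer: -55000549731/1255591 ≈ -43805.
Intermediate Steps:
-43809 + (-6393 + 22315)/((5906 - 7275)/((2631 - 1*2860) - 125) + 3543) = -43809 + 15922/(-1369/((2631 - 2860) - 125) + 3543) = -43809 + 15922/(-1369/(-229 - 125) + 3543) = -43809 + 15922/(-1369/(-354) + 3543) = -43809 + 15922/(-1369*(-1/354) + 3543) = -43809 + 15922/(1369/354 + 3543) = -43809 + 15922/(1255591/354) = -43809 + 15922*(354/1255591) = -43809 + 5636388/1255591 = -55000549731/1255591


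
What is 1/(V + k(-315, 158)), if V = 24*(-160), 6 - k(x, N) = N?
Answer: -1/3992 ≈ -0.00025050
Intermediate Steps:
k(x, N) = 6 - N
V = -3840
1/(V + k(-315, 158)) = 1/(-3840 + (6 - 1*158)) = 1/(-3840 + (6 - 158)) = 1/(-3840 - 152) = 1/(-3992) = -1/3992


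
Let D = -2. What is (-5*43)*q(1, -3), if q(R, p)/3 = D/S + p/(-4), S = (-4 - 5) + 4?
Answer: -2967/4 ≈ -741.75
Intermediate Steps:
S = -5 (S = -9 + 4 = -5)
q(R, p) = 6/5 - 3*p/4 (q(R, p) = 3*(-2/(-5) + p/(-4)) = 3*(-2*(-1/5) + p*(-1/4)) = 3*(2/5 - p/4) = 6/5 - 3*p/4)
(-5*43)*q(1, -3) = (-5*43)*(6/5 - 3/4*(-3)) = -215*(6/5 + 9/4) = -215*69/20 = -2967/4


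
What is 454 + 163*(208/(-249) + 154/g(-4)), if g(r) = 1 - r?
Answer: 6646108/1245 ≈ 5338.2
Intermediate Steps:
454 + 163*(208/(-249) + 154/g(-4)) = 454 + 163*(208/(-249) + 154/(1 - 1*(-4))) = 454 + 163*(208*(-1/249) + 154/(1 + 4)) = 454 + 163*(-208/249 + 154/5) = 454 + 163*(37306/1245) = 454 + 6080878/1245 = 6646108/1245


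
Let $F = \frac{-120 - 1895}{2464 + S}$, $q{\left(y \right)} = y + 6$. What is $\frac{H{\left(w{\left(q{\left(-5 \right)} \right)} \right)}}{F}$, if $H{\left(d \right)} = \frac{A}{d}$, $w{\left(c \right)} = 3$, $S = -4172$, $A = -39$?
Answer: $- \frac{1708}{155} \approx -11.019$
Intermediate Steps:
$q{\left(y \right)} = 6 + y$
$F = \frac{2015}{1708}$ ($F = \frac{-120 - 1895}{2464 - 4172} = - \frac{2015}{-1708} = \left(-2015\right) \left(- \frac{1}{1708}\right) = \frac{2015}{1708} \approx 1.1797$)
$H{\left(d \right)} = - \frac{39}{d}$
$\frac{H{\left(w{\left(q{\left(-5 \right)} \right)} \right)}}{F} = \frac{\left(-39\right) \frac{1}{3}}{\frac{2015}{1708}} = \left(-39\right) \frac{1}{3} \cdot \frac{1708}{2015} = \left(-13\right) \frac{1708}{2015} = - \frac{1708}{155}$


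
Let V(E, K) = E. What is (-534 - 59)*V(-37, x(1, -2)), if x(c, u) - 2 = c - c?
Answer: 21941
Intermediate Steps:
x(c, u) = 2 (x(c, u) = 2 + (c - c) = 2 + 0 = 2)
(-534 - 59)*V(-37, x(1, -2)) = (-534 - 59)*(-37) = -593*(-37) = 21941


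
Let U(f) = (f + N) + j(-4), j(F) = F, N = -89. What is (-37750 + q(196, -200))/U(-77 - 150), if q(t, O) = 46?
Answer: 4713/40 ≈ 117.82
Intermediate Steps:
U(f) = -93 + f (U(f) = (f - 89) - 4 = (-89 + f) - 4 = -93 + f)
(-37750 + q(196, -200))/U(-77 - 150) = (-37750 + 46)/(-93 + (-77 - 150)) = -37704/(-93 - 227) = -37704/(-320) = -37704*(-1/320) = 4713/40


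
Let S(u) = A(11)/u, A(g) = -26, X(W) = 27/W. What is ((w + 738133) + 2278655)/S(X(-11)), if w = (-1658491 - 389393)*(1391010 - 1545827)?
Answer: 4280178699216/143 ≈ 2.9931e+10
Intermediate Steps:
w = 317047257228 (w = -2047884*(-154817) = 317047257228)
S(u) = -26/u
((w + 738133) + 2278655)/S(X(-11)) = ((317047257228 + 738133) + 2278655)/((-26/(27/(-11)))) = (317047995361 + 2278655)/((-26/(27*(-1/11)))) = 317050274016/((-26/(-27/11))) = 317050274016/((-26*(-11/27))) = 317050274016/(286/27) = 317050274016*(27/286) = 4280178699216/143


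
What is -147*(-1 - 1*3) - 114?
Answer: 474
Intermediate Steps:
-147*(-1 - 1*3) - 114 = -147*(-1 - 3) - 114 = -147*(-4) - 114 = 588 - 114 = 474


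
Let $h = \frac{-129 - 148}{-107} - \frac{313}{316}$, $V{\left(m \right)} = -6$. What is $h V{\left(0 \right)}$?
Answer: $- \frac{162123}{16906} \approx -9.5897$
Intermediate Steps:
$h = \frac{54041}{33812}$ ($h = \left(-277\right) \left(- \frac{1}{107}\right) - \frac{313}{316} = \frac{277}{107} - \frac{313}{316} = \frac{54041}{33812} \approx 1.5983$)
$h V{\left(0 \right)} = \frac{54041}{33812} \left(-6\right) = - \frac{162123}{16906}$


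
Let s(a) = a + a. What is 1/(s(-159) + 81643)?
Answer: 1/81325 ≈ 1.2296e-5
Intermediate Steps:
s(a) = 2*a
1/(s(-159) + 81643) = 1/(2*(-159) + 81643) = 1/(-318 + 81643) = 1/81325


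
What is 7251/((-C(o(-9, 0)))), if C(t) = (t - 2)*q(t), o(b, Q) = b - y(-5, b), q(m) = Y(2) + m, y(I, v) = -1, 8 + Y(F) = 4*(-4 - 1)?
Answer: -2417/120 ≈ -20.142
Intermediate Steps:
Y(F) = -28 (Y(F) = -8 + 4*(-4 - 1) = -8 + 4*(-5) = -8 - 20 = -28)
q(m) = -28 + m
o(b, Q) = 1 + b (o(b, Q) = b - 1*(-1) = b + 1 = 1 + b)
C(t) = (-28 + t)*(-2 + t) (C(t) = (t - 2)*(-28 + t) = (-2 + t)*(-28 + t) = (-28 + t)*(-2 + t))
7251/((-C(o(-9, 0)))) = 7251/((-(-28 + (1 - 9))*(-2 + (1 - 9)))) = 7251/((-(-28 - 8)*(-2 - 8))) = 7251/((-(-36)*(-10))) = 7251/((-1*360)) = 7251/(-360) = 7251*(-1/360) = -2417/120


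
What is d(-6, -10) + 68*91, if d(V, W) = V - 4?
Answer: 6178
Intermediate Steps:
d(V, W) = -4 + V
d(-6, -10) + 68*91 = (-4 - 6) + 68*91 = -10 + 6188 = 6178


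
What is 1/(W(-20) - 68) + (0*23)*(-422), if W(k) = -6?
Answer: -1/74 ≈ -0.013514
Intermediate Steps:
1/(W(-20) - 68) + (0*23)*(-422) = 1/(-6 - 68) + (0*23)*(-422) = 1/(-74) + 0*(-422) = -1/74 + 0 = -1/74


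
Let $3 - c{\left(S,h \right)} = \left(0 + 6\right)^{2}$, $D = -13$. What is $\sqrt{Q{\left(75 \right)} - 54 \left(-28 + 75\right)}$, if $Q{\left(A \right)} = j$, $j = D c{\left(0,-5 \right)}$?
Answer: $i \sqrt{2109} \approx 45.924 i$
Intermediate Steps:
$c{\left(S,h \right)} = -33$ ($c{\left(S,h \right)} = 3 - \left(0 + 6\right)^{2} = 3 - 6^{2} = 3 - 36 = -33$)
$j = 429$ ($j = \left(-13\right) \left(-33\right) = 429$)
$Q{\left(A \right)} = 429$
$\sqrt{Q{\left(75 \right)} - 54 \left(-28 + 75\right)} = \sqrt{429 - 54 \left(-28 + 75\right)} = \sqrt{429 - 2538} = \sqrt{-2109} = i \sqrt{2109}$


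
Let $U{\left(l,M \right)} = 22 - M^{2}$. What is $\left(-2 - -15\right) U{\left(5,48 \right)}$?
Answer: $-29666$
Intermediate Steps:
$\left(-2 - -15\right) U{\left(5,48 \right)} = \left(-2 - -15\right) \left(22 - 48^{2}\right) = \left(-2 + 15\right) \left(22 - 2304\right) = 13 \left(22 - 2304\right) = 13 \left(-2282\right) = -29666$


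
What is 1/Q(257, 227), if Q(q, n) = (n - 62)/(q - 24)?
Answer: 233/165 ≈ 1.4121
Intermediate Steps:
Q(q, n) = (-62 + n)/(-24 + q)
1/Q(257, 227) = 1/((-62 + 227)/(-24 + 257)) = 1/(165/233) = 233/165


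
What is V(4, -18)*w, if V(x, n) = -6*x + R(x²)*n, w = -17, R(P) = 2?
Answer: 1020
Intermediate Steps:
V(x, n) = -6*x + 2*n
V(4, -18)*w = (-6*4 + 2*(-18))*(-17) = (-24 - 36)*(-17) = -60*(-17) = 1020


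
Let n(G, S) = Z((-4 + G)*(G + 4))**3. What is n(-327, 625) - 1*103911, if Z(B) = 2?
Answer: -103903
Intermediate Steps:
n(G, S) = 8 (n(G, S) = 2**3 = 8)
n(-327, 625) - 1*103911 = 8 - 1*103911 = 8 - 103911 = -103903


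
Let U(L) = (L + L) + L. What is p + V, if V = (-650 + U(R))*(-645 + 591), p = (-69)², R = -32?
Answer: 45045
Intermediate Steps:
p = 4761
U(L) = 3*L (U(L) = 2*L + L = 3*L)
V = 40284 (V = (-650 + 3*(-32))*(-645 + 591) = (-650 - 96)*(-54) = -746*(-54) = 40284)
p + V = 4761 + 40284 = 45045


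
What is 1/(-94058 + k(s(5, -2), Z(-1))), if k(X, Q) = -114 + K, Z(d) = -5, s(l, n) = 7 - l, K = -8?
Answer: -1/94180 ≈ -1.0618e-5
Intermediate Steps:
k(X, Q) = -122 (k(X, Q) = -114 - 8 = -122)
1/(-94058 + k(s(5, -2), Z(-1))) = 1/(-94058 - 122) = 1/(-94180) = -1/94180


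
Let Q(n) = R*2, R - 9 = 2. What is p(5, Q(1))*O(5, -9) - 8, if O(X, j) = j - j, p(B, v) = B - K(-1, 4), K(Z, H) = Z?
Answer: -8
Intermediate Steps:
R = 11 (R = 9 + 2 = 11)
Q(n) = 22 (Q(n) = 11*2 = 22)
p(B, v) = 1 + B (p(B, v) = B - 1*(-1) = B + 1 = 1 + B)
O(X, j) = 0
p(5, Q(1))*O(5, -9) - 8 = (1 + 5)*0 - 8 = 6*0 - 8 = 0 - 8 = -8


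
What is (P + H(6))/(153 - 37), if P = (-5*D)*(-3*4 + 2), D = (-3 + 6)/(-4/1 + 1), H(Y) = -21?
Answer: -71/116 ≈ -0.61207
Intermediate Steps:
D = -1 (D = 3/(-4*1 + 1) = 3/(-4 + 1) = 3/(-3) = 3*(-⅓) = -1)
P = -50 (P = (-5*(-1))*(-3*4 + 2) = 5*(-12 + 2) = 5*(-10) = -50)
(P + H(6))/(153 - 37) = (-50 - 21)/(153 - 37) = -71/116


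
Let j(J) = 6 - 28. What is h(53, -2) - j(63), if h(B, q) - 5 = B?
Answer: 80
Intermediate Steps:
j(J) = -22
h(B, q) = 5 + B
h(53, -2) - j(63) = (5 + 53) - 1*(-22) = 58 + 22 = 80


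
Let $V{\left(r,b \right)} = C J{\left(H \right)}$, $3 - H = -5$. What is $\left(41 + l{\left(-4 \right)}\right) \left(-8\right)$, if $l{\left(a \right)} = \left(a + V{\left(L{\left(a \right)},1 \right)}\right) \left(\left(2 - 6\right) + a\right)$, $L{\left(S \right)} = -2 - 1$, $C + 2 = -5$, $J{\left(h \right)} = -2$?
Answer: $312$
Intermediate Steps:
$H = 8$ ($H = 3 - -5 = 3 + 5 = 8$)
$C = -7$ ($C = -2 - 5 = -7$)
$L{\left(S \right)} = -3$
$V{\left(r,b \right)} = 14$ ($V{\left(r,b \right)} = \left(-7\right) \left(-2\right) = 14$)
$l{\left(a \right)} = \left(-4 + a\right) \left(14 + a\right)$ ($l{\left(a \right)} = \left(a + 14\right) \left(\left(2 - 6\right) + a\right) = \left(14 + a\right) \left(\left(2 - 6\right) + a\right) = \left(14 + a\right) \left(-4 + a\right) = \left(-4 + a\right) \left(14 + a\right)$)
$\left(41 + l{\left(-4 \right)}\right) \left(-8\right) = \left(41 + \left(-56 + \left(-4\right)^{2} + 10 \left(-4\right)\right)\right) \left(-8\right) = \left(41 - 80\right) \left(-8\right) = \left(-39\right) \left(-8\right) = 312$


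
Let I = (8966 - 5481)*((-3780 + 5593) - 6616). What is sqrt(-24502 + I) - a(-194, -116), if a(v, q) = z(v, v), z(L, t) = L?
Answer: 194 + I*sqrt(16762957) ≈ 194.0 + 4094.3*I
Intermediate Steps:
a(v, q) = v
I = -16738455 (I = 3485*(1813 - 6616) = 3485*(-4803) = -16738455)
sqrt(-24502 + I) - a(-194, -116) = sqrt(-24502 - 16738455) - 1*(-194) = sqrt(-16762957) + 194 = I*sqrt(16762957) + 194 = 194 + I*sqrt(16762957)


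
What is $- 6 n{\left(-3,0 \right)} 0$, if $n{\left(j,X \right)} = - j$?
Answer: $0$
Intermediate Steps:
$- 6 n{\left(-3,0 \right)} 0 = - 6 \left(\left(-1\right) \left(-3\right)\right) 0 = \left(-6\right) 3 \cdot 0 = \left(-18\right) 0 = 0$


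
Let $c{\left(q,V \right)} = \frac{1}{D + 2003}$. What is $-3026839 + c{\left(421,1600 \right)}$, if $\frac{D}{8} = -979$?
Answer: $- \frac{17643444532}{5829} \approx -3.0268 \cdot 10^{6}$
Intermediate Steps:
$D = -7832$ ($D = 8 \left(-979\right) = -7832$)
$c{\left(q,V \right)} = - \frac{1}{5829}$ ($c{\left(q,V \right)} = \frac{1}{-7832 + 2003} = \frac{1}{-5829} = - \frac{1}{5829}$)
$-3026839 + c{\left(421,1600 \right)} = -3026839 - \frac{1}{5829} = - \frac{17643444532}{5829}$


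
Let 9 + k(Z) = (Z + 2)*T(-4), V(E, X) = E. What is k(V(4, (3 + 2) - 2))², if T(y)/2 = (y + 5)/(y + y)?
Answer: 441/4 ≈ 110.25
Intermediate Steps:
T(y) = (5 + y)/y (T(y) = 2*((y + 5)/(y + y)) = 2*((5 + y)/((2*y))) = 2*((5 + y)*(1/(2*y))) = 2*((5 + y)/(2*y)) = (5 + y)/y)
k(Z) = -19/2 - Z/4 (k(Z) = -9 + (Z + 2)*((5 - 4)/(-4)) = -9 + (2 + Z)*(-¼*1) = -9 + (2 + Z)*(-¼) = -9 + (-½ - Z/4) = -19/2 - Z/4)
k(V(4, (3 + 2) - 2))² = (-19/2 - ¼*4)² = (-19/2 - 1)² = (-21/2)² = 441/4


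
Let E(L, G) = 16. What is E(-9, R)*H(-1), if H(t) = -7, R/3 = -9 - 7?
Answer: -112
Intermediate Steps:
R = -48 (R = 3*(-9 - 7) = 3*(-16) = -48)
E(-9, R)*H(-1) = 16*(-7) = -112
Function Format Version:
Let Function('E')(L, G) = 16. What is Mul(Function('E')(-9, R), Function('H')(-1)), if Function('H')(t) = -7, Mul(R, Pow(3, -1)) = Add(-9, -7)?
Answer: -112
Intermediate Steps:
R = -48 (R = Mul(3, Add(-9, -7)) = Mul(3, -16) = -48)
Mul(Function('E')(-9, R), Function('H')(-1)) = Mul(16, -7) = -112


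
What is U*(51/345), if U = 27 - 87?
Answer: -204/23 ≈ -8.8696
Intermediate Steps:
U = -60
U*(51/345) = -3060/345 = -60*17/115 = -204/23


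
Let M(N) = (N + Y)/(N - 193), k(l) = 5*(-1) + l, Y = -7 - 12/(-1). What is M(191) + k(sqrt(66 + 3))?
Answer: -103 + sqrt(69) ≈ -94.693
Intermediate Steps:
Y = 5 (Y = -7 - 12*(-1) = -7 - 3*(-4) = -7 + 12 = 5)
k(l) = -5 + l
M(N) = (5 + N)/(-193 + N) (M(N) = (N + 5)/(N - 193) = (5 + N)/(-193 + N))
M(191) + k(sqrt(66 + 3)) = (5 + 191)/(-193 + 191) + (-5 + sqrt(66 + 3)) = 196/(-2) + (-5 + sqrt(69)) = -1/2*196 + (-5 + sqrt(69)) = -98 + (-5 + sqrt(69)) = -103 + sqrt(69)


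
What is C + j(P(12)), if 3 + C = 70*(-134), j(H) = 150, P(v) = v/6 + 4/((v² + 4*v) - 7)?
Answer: -9233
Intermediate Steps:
P(v) = 4/(-7 + v² + 4*v) + v/6 (P(v) = v*(⅙) + 4/(-7 + v² + 4*v) = v/6 + 4/(-7 + v² + 4*v) = 4/(-7 + v² + 4*v) + v/6)
C = -9383 (C = -3 + 70*(-134) = -3 - 9380 = -9383)
C + j(P(12)) = -9383 + 150 = -9233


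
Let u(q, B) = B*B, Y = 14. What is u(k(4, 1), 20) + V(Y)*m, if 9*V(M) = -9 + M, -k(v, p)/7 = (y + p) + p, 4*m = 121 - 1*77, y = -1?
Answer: 3655/9 ≈ 406.11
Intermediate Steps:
m = 11 (m = (121 - 1*77)/4 = (121 - 77)/4 = (1/4)*44 = 11)
k(v, p) = 7 - 14*p (k(v, p) = -7*((-1 + p) + p) = -7*(-1 + 2*p) = 7 - 14*p)
u(q, B) = B**2
V(M) = -1 + M/9 (V(M) = (-9 + M)/9 = -1 + M/9)
u(k(4, 1), 20) + V(Y)*m = 20**2 + (-1 + (1/9)*14)*11 = 400 + (-1 + 14/9)*11 = 400 + (5/9)*11 = 400 + 55/9 = 3655/9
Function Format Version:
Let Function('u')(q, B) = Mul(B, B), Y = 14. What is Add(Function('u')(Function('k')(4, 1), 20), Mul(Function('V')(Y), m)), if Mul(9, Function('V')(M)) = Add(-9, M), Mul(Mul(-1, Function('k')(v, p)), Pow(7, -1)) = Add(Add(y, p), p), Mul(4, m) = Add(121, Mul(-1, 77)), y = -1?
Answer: Rational(3655, 9) ≈ 406.11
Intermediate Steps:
m = 11 (m = Mul(Rational(1, 4), Add(121, Mul(-1, 77))) = Mul(Rational(1, 4), Add(121, -77)) = Mul(Rational(1, 4), 44) = 11)
Function('k')(v, p) = Add(7, Mul(-14, p)) (Function('k')(v, p) = Mul(-7, Add(Add(-1, p), p)) = Mul(-7, Add(-1, Mul(2, p))) = Add(7, Mul(-14, p)))
Function('u')(q, B) = Pow(B, 2)
Function('V')(M) = Add(-1, Mul(Rational(1, 9), M)) (Function('V')(M) = Mul(Rational(1, 9), Add(-9, M)) = Add(-1, Mul(Rational(1, 9), M)))
Add(Function('u')(Function('k')(4, 1), 20), Mul(Function('V')(Y), m)) = Add(Pow(20, 2), Mul(Add(-1, Mul(Rational(1, 9), 14)), 11)) = Add(400, Mul(Add(-1, Rational(14, 9)), 11)) = Add(400, Mul(Rational(5, 9), 11)) = Add(400, Rational(55, 9)) = Rational(3655, 9)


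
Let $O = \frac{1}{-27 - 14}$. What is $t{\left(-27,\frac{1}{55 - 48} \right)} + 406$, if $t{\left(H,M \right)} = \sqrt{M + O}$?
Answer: $406 + \frac{\sqrt{9758}}{287} \approx 406.34$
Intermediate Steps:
$O = - \frac{1}{41}$ ($O = \frac{1}{-41} = - \frac{1}{41} \approx -0.02439$)
$t{\left(H,M \right)} = \sqrt{- \frac{1}{41} + M}$ ($t{\left(H,M \right)} = \sqrt{M - \frac{1}{41}} = \sqrt{- \frac{1}{41} + M}$)
$t{\left(-27,\frac{1}{55 - 48} \right)} + 406 = \frac{\sqrt{-41 + \frac{1681}{55 - 48}}}{41} + 406 = \frac{\sqrt{-41 + \frac{1681}{7}}}{41} + 406 = \frac{\sqrt{\frac{1394}{7}}}{41} + 406 = \frac{\frac{1}{7} \sqrt{9758}}{41} + 406 = \frac{\sqrt{9758}}{287} + 406 = 406 + \frac{\sqrt{9758}}{287}$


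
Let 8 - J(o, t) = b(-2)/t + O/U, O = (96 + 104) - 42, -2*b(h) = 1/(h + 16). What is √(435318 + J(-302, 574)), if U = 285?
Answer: √46600175196725730/327180 ≈ 659.79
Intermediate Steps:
b(h) = -1/(2*(16 + h)) (b(h) = -1/(2*(h + 16)) = -1/(2*(16 + h)))
O = 158 (O = 200 - 42 = 158)
J(o, t) = 2122/285 + 1/(28*t) (J(o, t) = 8 - ((-1/(32 + 2*(-2)))/t + 158/285) = 8 - ((-1/(32 - 4))/t + 158*(1/285)) = 8 - ((-1/28)/t + 158/285) = 8 - ((-1*1/28)/t + 158/285) = 8 - (-1/(28*t) + 158/285) = 8 - (158/285 - 1/(28*t)) = 8 + (-158/285 + 1/(28*t)) = 2122/285 + 1/(28*t))
√(435318 + J(-302, 574)) = √(435318 + (1/7980)*(285 + 59416*574)/574) = √(435318 + (1/7980)*(1/574)*(285 + 34104784)) = √(435318 + (1/7980)*(1/574)*34105069) = √(435318 + 34105069/4580520) = √(1994016910429/4580520) = √46600175196725730/327180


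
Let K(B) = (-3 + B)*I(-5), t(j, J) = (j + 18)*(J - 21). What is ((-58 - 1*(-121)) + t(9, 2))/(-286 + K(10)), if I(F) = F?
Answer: 150/107 ≈ 1.4019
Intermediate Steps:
t(j, J) = (-21 + J)*(18 + j) (t(j, J) = (18 + j)*(-21 + J) = (-21 + J)*(18 + j))
K(B) = 15 - 5*B (K(B) = (-3 + B)*(-5) = 15 - 5*B)
((-58 - 1*(-121)) + t(9, 2))/(-286 + K(10)) = ((-58 - 1*(-121)) + (-378 - 21*9 + 18*2 + 2*9))/(-286 + (15 - 5*10)) = ((-58 + 121) + (-378 - 189 + 36 + 18))/(-286 + (15 - 50)) = (63 - 513)/(-286 - 35) = -450/(-321) = -450*(-1/321) = 150/107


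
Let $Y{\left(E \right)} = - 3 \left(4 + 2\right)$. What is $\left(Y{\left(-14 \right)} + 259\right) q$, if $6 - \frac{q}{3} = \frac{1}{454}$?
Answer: $\frac{1968729}{454} \approx 4336.4$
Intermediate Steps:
$Y{\left(E \right)} = -18$ ($Y{\left(E \right)} = \left(-3\right) 6 = -18$)
$q = \frac{8169}{454}$ ($q = 18 - \frac{3}{454} = \frac{8169}{454} \approx 17.993$)
$\left(Y{\left(-14 \right)} + 259\right) q = \left(-18 + 259\right) \frac{8169}{454} = 241 \cdot \frac{8169}{454} = \frac{1968729}{454}$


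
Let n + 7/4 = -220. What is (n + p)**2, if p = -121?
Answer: 1879641/16 ≈ 1.1748e+5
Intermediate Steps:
n = -887/4 (n = -7/4 - 220 = -887/4 ≈ -221.75)
(n + p)**2 = (-887/4 - 121)**2 = (-1371/4)**2 = 1879641/16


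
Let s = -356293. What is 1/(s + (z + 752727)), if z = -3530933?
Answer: -1/3134499 ≈ -3.1903e-7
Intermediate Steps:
1/(s + (z + 752727)) = 1/(-356293 + (-3530933 + 752727)) = 1/(-356293 - 2778206) = 1/(-3134499) = -1/3134499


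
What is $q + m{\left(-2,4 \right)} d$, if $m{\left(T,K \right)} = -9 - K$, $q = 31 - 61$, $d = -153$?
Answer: $1959$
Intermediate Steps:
$q = -30$ ($q = 31 - 61 = -30$)
$q + m{\left(-2,4 \right)} d = -30 + \left(-9 - 4\right) \left(-153\right) = -30 - -1989 = -30 + 1989 = 1959$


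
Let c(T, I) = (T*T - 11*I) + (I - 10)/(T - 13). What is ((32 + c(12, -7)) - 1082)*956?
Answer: -776272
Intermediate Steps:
c(T, I) = T**2 - 11*I + (-10 + I)/(-13 + T) (c(T, I) = (T**2 - 11*I) + (-10 + I)/(-13 + T) = T**2 - 11*I + (-10 + I)/(-13 + T))
((32 + c(12, -7)) - 1082)*956 = ((32 + (-10 + 12**3 - 13*12**2 + 144*(-7) - 11*(-7)*12)/(-13 + 12)) - 1082)*956 = ((32 + (-10 + 1728 - 13*144 - 1008 + 924)/(-1)) - 1082)*956 = ((32 - (-10 + 1728 - 1872 - 1008 + 924)) - 1082)*956 = ((32 - 1*(-238)) - 1082)*956 = ((32 + 238) - 1082)*956 = (270 - 1082)*956 = -812*956 = -776272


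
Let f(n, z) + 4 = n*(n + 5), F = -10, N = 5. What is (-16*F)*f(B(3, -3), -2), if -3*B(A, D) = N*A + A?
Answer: 320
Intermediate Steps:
B(A, D) = -2*A (B(A, D) = -(5*A + A)/3 = -2*A)
f(n, z) = -4 + n*(5 + n) (f(n, z) = -4 + n*(n + 5) = -4 + n*(5 + n))
(-16*F)*f(B(3, -3), -2) = (-16*(-10))*(-4 + (-2*3)² + 5*(-2*3)) = 160*(-4 + (-6)² + 5*(-6)) = 160*(-4 + 36 - 30) = 160*2 = 320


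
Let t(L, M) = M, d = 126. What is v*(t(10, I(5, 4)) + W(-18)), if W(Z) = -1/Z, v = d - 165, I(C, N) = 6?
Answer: -1417/6 ≈ -236.17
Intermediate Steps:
v = -39 (v = 126 - 165 = -39)
v*(t(10, I(5, 4)) + W(-18)) = -39*(6 - 1/(-18)) = -39*(6 - 1*(-1/18)) = -39*(6 + 1/18) = -39*109/18 = -1417/6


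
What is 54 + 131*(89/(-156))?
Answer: -3235/156 ≈ -20.737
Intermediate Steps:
54 + 131*(89/(-156)) = 54 + 131*(89*(-1/156)) = 54 + 131*(-89/156) = 54 - 11659/156 = -3235/156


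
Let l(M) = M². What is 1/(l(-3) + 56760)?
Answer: 1/56769 ≈ 1.7615e-5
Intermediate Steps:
1/(l(-3) + 56760) = 1/((-3)² + 56760) = 1/(9 + 56760) = 1/56769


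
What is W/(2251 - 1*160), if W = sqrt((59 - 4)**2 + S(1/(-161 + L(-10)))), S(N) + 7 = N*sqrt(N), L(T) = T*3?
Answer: sqrt(110099658 - I*sqrt(191))/399381 ≈ 0.026273 - 1.6489e-9*I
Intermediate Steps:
L(T) = 3*T
S(N) = -7 + N**(3/2) (S(N) = -7 + N*sqrt(N) = -7 + N**(3/2))
W = sqrt(3018 - I*sqrt(191)/36481) (W = sqrt((59 - 4)**2 + (-7 + (1/(-161 + 3*(-10)))**(3/2))) = sqrt(55**2 + (-7 + (1/(-161 - 30))**(3/2))) = sqrt(3025 + (-7 + (1/(-191))**(3/2))) = sqrt(3025 + (-7 + (-1/191)**(3/2))) = sqrt(3025 + (-7 - I*sqrt(191)/36481)) = sqrt(3018 - I*sqrt(191)/36481) ≈ 54.936 - 0.e-6*I)
W/(2251 - 1*160) = (sqrt(110099658 - I*sqrt(191))/191)/(2251 - 1*160) = (sqrt(110099658 - I*sqrt(191))/191)/(2251 - 160) = (sqrt(110099658 - I*sqrt(191))/191)/2091 = (sqrt(110099658 - I*sqrt(191))/191)*(1/2091) = sqrt(110099658 - I*sqrt(191))/399381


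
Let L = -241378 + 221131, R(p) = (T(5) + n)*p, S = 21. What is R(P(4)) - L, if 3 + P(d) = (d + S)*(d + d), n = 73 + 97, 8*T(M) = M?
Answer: 430881/8 ≈ 53860.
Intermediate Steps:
T(M) = M/8
n = 170
P(d) = -3 + 2*d*(21 + d) (P(d) = -3 + (d + 21)*(d + d) = -3 + (21 + d)*(2*d) = -3 + 2*d*(21 + d))
R(p) = 1365*p/8 (R(p) = ((⅛)*5 + 170)*p = (5/8 + 170)*p = 1365*p/8)
L = -20247
R(P(4)) - L = 1365*(-3 + 2*4² + 42*4)/8 - 1*(-20247) = 1365*(-3 + 2*16 + 168)/8 + 20247 = 1365*(-3 + 32 + 168)/8 + 20247 = (1365/8)*197 + 20247 = 268905/8 + 20247 = 430881/8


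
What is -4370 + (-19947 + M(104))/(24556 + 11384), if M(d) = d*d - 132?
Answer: -157067063/35940 ≈ -4370.3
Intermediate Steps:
M(d) = -132 + d**2 (M(d) = d**2 - 132 = -132 + d**2)
-4370 + (-19947 + M(104))/(24556 + 11384) = -4370 + (-19947 + (-132 + 104**2))/(24556 + 11384) = -4370 + (-19947 + (-132 + 10816))/35940 = -4370 + (-19947 + 10684)*(1/35940) = -4370 - 9263*1/35940 = -4370 - 9263/35940 = -157067063/35940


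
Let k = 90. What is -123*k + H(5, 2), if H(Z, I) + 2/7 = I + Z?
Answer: -77443/7 ≈ -11063.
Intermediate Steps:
H(Z, I) = -2/7 + I + Z (H(Z, I) = -2/7 + (I + Z) = -2/7 + I + Z)
-123*k + H(5, 2) = -123*90 + (-2/7 + 2 + 5) = -11070 + 47/7 = -77443/7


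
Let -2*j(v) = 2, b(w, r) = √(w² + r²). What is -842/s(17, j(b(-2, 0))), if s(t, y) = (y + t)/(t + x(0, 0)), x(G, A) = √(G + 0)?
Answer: -7157/8 ≈ -894.63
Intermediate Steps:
x(G, A) = √G
b(w, r) = √(r² + w²)
j(v) = -1 (j(v) = -½*2 = -1)
s(t, y) = (t + y)/t (s(t, y) = (y + t)/(t + √0) = (t + y)/(t + 0) = (t + y)/t)
-842/s(17, j(b(-2, 0))) = -842*17/(17 - 1) = -842/((1/17)*16) = -842/16/17 = -842*17/16 = -7157/8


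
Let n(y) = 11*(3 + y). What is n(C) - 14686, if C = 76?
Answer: -13817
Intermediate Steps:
n(y) = 33 + 11*y
n(C) - 14686 = (33 + 11*76) - 14686 = (33 + 836) - 14686 = 869 - 14686 = -13817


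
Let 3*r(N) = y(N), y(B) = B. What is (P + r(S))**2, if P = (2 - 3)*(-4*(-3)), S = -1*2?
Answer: 1444/9 ≈ 160.44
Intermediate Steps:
S = -2
P = -12 (P = -1*12 = -12)
r(N) = N/3
(P + r(S))**2 = (-12 + (1/3)*(-2))**2 = (-12 - 2/3)**2 = (-38/3)**2 = 1444/9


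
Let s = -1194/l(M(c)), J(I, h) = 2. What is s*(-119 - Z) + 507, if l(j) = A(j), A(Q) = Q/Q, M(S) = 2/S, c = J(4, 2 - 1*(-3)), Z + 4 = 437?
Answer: 659595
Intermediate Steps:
Z = 433 (Z = -4 + 437 = 433)
c = 2
A(Q) = 1
l(j) = 1
s = -1194 (s = -1194/1 = -1194*1 = -1194)
s*(-119 - Z) + 507 = -1194*(-119 - 1*433) + 507 = -1194*(-119 - 433) + 507 = -1194*(-552) + 507 = 659088 + 507 = 659595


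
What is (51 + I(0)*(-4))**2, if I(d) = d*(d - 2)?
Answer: 2601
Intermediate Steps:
I(d) = d*(-2 + d)
(51 + I(0)*(-4))**2 = (51 + (0*(-2 + 0))*(-4))**2 = (51 + (0*(-2))*(-4))**2 = (51 + 0*(-4))**2 = (51 + 0)**2 = 51**2 = 2601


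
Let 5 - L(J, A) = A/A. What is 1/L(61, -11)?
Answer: 1/4 ≈ 0.25000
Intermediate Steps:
L(J, A) = 4 (L(J, A) = 5 - A/A = 5 - 1*1 = 5 - 1 = 4)
1/L(61, -11) = 1/4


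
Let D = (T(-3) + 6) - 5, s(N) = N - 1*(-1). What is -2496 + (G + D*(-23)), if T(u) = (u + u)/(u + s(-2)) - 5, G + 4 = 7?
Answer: -4871/2 ≈ -2435.5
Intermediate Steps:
G = 3 (G = -4 + 7 = 3)
s(N) = 1 + N (s(N) = N + 1 = 1 + N)
T(u) = -5 + 2*u/(-1 + u) (T(u) = (u + u)/(u + (1 - 2)) - 5 = (2*u)/(u - 1) - 5 = (2*u)/(-1 + u) - 5 = 2*u/(-1 + u) - 5 = -5 + 2*u/(-1 + u))
D = -5/2 (D = ((5 - 3*(-3))/(-1 - 3) + 6) - 5 = ((5 + 9)/(-4) + 6) - 5 = (-¼*14 + 6) - 5 = (-7/2 + 6) - 5 = 5/2 - 5 = -5/2 ≈ -2.5000)
-2496 + (G + D*(-23)) = -2496 + (3 - 5/2*(-23)) = -2496 + (3 + 115/2) = -2496 + 121/2 = -4871/2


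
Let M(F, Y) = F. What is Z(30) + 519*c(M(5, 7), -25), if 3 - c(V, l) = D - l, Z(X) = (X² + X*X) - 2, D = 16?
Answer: -17924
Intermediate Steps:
Z(X) = -2 + 2*X² (Z(X) = (X² + X²) - 2 = 2*X² - 2 = -2 + 2*X²)
c(V, l) = -13 + l (c(V, l) = 3 - (16 - l) = 3 + (-16 + l) = -13 + l)
Z(30) + 519*c(M(5, 7), -25) = (-2 + 2*30²) + 519*(-13 - 25) = (-2 + 2*900) + 519*(-38) = (-2 + 1800) - 19722 = 1798 - 19722 = -17924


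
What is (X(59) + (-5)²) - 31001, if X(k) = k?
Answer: -30917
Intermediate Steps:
(X(59) + (-5)²) - 31001 = (59 + (-5)²) - 31001 = (59 + 25) - 31001 = 84 - 31001 = -30917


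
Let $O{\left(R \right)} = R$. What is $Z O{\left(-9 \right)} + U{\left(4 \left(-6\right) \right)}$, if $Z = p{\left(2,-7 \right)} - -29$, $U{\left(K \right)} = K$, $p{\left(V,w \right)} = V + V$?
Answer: $-321$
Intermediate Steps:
$p{\left(V,w \right)} = 2 V$
$Z = 33$ ($Z = 2 \cdot 2 - -29 = 4 + 29 = 33$)
$Z O{\left(-9 \right)} + U{\left(4 \left(-6\right) \right)} = 33 \left(-9\right) + 4 \left(-6\right) = -297 - 24 = -321$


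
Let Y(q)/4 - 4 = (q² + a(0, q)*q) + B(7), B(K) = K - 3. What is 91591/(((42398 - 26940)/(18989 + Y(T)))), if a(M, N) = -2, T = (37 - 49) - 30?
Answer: 2419193083/15458 ≈ 1.5650e+5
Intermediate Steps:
T = -42 (T = -12 - 30 = -42)
B(K) = -3 + K
Y(q) = 32 - 8*q + 4*q² (Y(q) = 16 + 4*((q² - 2*q) + (-3 + 7)) = 16 + 4*((q² - 2*q) + 4) = 16 + 4*(4 + q² - 2*q) = 16 + (16 - 8*q + 4*q²) = 32 - 8*q + 4*q²)
91591/(((42398 - 26940)/(18989 + Y(T)))) = 91591/(((42398 - 26940)/(18989 + (32 - 8*(-42) + 4*(-42)²)))) = 91591/((15458/(18989 + (32 + 336 + 4*1764)))) = 91591/((15458/(18989 + (32 + 336 + 7056)))) = 91591/((15458/(18989 + 7424))) = 91591/((15458/26413)) = 91591/((15458*(1/26413))) = 91591/(15458/26413) = 91591*(26413/15458) = 2419193083/15458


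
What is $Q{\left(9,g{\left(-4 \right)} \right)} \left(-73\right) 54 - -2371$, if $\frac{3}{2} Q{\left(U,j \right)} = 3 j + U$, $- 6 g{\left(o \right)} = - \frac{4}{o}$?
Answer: $-19967$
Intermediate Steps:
$g{\left(o \right)} = \frac{2}{3 o}$ ($g{\left(o \right)} = - \frac{\left(-4\right) \frac{1}{o}}{6} = \frac{2}{3 o}$)
$Q{\left(U,j \right)} = 2 j + \frac{2 U}{3}$ ($Q{\left(U,j \right)} = \frac{2 \left(3 j + U\right)}{3} = \frac{2 \left(U + 3 j\right)}{3} = 2 j + \frac{2 U}{3}$)
$Q{\left(9,g{\left(-4 \right)} \right)} \left(-73\right) 54 - -2371 = \left(2 \frac{2}{3 \left(-4\right)} + \frac{2}{3} \cdot 9\right) \left(-73\right) 54 - -2371 = \left(2 \cdot \frac{2}{3} \left(- \frac{1}{4}\right) + 6\right) \left(-73\right) 54 + 2371 = \left(2 \left(- \frac{1}{6}\right) + 6\right) \left(-73\right) 54 + 2371 = \left(- \frac{1}{3} + 6\right) \left(-73\right) 54 + 2371 = \frac{17}{3} \left(-73\right) 54 + 2371 = \left(- \frac{1241}{3}\right) 54 + 2371 = -22338 + 2371 = -19967$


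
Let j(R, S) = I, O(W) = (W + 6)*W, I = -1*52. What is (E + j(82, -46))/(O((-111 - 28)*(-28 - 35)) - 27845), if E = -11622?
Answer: -5837/38354873 ≈ -0.00015218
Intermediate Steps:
I = -52
O(W) = W*(6 + W) (O(W) = (6 + W)*W = W*(6 + W))
j(R, S) = -52
(E + j(82, -46))/(O((-111 - 28)*(-28 - 35)) - 27845) = (-11622 - 52)/(((-111 - 28)*(-28 - 35))*(6 + (-111 - 28)*(-28 - 35)) - 27845) = -11674/((-139*(-63))*(6 - 139*(-63)) - 27845) = -11674/(8757*(6 + 8757) - 27845) = -11674/(8757*8763 - 27845) = -11674/(76737591 - 27845) = -11674/76709746 = -11674*1/76709746 = -5837/38354873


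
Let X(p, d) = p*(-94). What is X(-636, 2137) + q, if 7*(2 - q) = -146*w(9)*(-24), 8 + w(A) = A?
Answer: 414998/7 ≈ 59285.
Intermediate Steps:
w(A) = -8 + A
X(p, d) = -94*p
q = -3490/7 (q = 2 - (-146*(-8 + 9))*(-24)/7 = 2 - (-146*1)*(-24)/7 = 2 - (-146)*(-24)/7 = 2 - ⅐*3504 = 2 - 3504/7 = -3490/7 ≈ -498.57)
X(-636, 2137) + q = -94*(-636) - 3490/7 = 59784 - 3490/7 = 414998/7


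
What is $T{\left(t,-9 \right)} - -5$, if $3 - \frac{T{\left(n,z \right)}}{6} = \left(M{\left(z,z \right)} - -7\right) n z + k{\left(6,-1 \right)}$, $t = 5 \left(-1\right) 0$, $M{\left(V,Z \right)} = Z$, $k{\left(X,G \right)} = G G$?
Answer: $17$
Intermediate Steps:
$k{\left(X,G \right)} = G^{2}$
$t = 0$ ($t = \left(-5\right) 0 = 0$)
$T{\left(n,z \right)} = 12 - 6 n z \left(7 + z\right)$ ($T{\left(n,z \right)} = 18 - 6 \left(\left(z - -7\right) n z + \left(-1\right)^{2}\right) = 18 - 6 \left(\left(z + 7\right) n z + 1\right) = 18 - 6 \left(\left(7 + z\right) n z + 1\right) = 18 - 6 \left(n \left(7 + z\right) z + 1\right) = 18 - 6 \left(n z \left(7 + z\right) + 1\right) = 18 - 6 \left(1 + n z \left(7 + z\right)\right) = 18 - \left(6 + 6 n z \left(7 + z\right)\right) = 12 - 6 n z \left(7 + z\right)$)
$T{\left(t,-9 \right)} - -5 = \left(12 - 0 \left(-9\right) - 0 \left(-9\right)^{2}\right) - -5 = \left(12 + 0 - 0 \cdot 81\right) + 5 = \left(12 + 0 + 0\right) + 5 = 12 + 5 = 17$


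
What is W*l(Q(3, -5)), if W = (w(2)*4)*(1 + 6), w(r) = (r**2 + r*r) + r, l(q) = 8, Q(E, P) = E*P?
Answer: 2240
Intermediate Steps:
w(r) = r + 2*r**2 (w(r) = (r**2 + r**2) + r = 2*r**2 + r = r + 2*r**2)
W = 280 (W = ((2*(1 + 2*2))*4)*(1 + 6) = ((2*(1 + 4))*4)*7 = ((2*5)*4)*7 = (10*4)*7 = 40*7 = 280)
W*l(Q(3, -5)) = 280*8 = 2240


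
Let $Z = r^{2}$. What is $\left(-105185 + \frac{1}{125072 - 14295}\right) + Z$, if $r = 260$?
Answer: $- \frac{4163553544}{110777} \approx -37585.0$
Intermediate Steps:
$Z = 67600$ ($Z = 260^{2} = 67600$)
$\left(-105185 + \frac{1}{125072 - 14295}\right) + Z = \left(-105185 + \frac{1}{125072 - 14295}\right) + 67600 = \left(-105185 + \frac{1}{110777}\right) + 67600 = - \frac{11652078744}{110777} + 67600 = - \frac{4163553544}{110777}$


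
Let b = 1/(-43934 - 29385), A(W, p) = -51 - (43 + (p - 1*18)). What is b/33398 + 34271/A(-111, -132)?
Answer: 41959835282823/68563822936 ≈ 611.98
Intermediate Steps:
A(W, p) = -76 - p (A(W, p) = -51 - (43 + (p - 18)) = -51 - (43 + (-18 + p)) = -51 - (25 + p) = -51 + (-25 - p) = -76 - p)
b = -1/73319 (b = 1/(-73319) = -1/73319 ≈ -1.3639e-5)
b/33398 + 34271/A(-111, -132) = -1/73319/33398 + 34271/(-76 - 1*(-132)) = -1/73319*1/33398 + 34271/(-76 + 132) = -1/2448707962 + 34271/56 = 41959835282823/68563822936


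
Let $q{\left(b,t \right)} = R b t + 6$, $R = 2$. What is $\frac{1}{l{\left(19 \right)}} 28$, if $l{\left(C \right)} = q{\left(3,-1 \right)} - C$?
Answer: $- \frac{28}{19} \approx -1.4737$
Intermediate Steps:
$q{\left(b,t \right)} = 6 + 2 b t$ ($q{\left(b,t \right)} = 2 b t + 6 = 6 + 2 b t$)
$l{\left(C \right)} = - C$ ($l{\left(C \right)} = \left(6 + 2 \cdot 3 \left(-1\right)\right) - C = \left(6 - 6\right) - C = 0 - C = - C$)
$\frac{1}{l{\left(19 \right)}} 28 = \frac{1}{\left(-1\right) 19} \cdot 28 = \frac{1}{-19} \cdot 28 = \left(- \frac{1}{19}\right) 28 = - \frac{28}{19}$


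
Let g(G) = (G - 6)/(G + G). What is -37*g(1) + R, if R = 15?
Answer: 215/2 ≈ 107.50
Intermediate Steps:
g(G) = (-6 + G)/(2*G) (g(G) = (-6 + G)/((2*G)) = (-6 + G)*(1/(2*G)) = (-6 + G)/(2*G))
-37*g(1) + R = -37*(-6 + 1)/(2*1) + 15 = -37*(-5)/2 + 15 = -37*(-5/2) + 15 = 185/2 + 15 = 215/2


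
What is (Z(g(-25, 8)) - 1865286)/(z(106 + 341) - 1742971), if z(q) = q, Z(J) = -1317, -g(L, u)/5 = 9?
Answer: 1866603/1742524 ≈ 1.0712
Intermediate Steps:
g(L, u) = -45 (g(L, u) = -5*9 = -45)
(Z(g(-25, 8)) - 1865286)/(z(106 + 341) - 1742971) = (-1317 - 1865286)/((106 + 341) - 1742971) = -1866603/(447 - 1742971) = -1866603/(-1742524) = -1866603*(-1/1742524) = 1866603/1742524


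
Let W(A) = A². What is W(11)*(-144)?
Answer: -17424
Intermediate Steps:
W(11)*(-144) = 11²*(-144) = 121*(-144) = -17424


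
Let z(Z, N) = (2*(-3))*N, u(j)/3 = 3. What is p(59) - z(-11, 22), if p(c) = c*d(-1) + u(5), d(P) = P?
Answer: 82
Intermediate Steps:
u(j) = 9 (u(j) = 3*3 = 9)
z(Z, N) = -6*N
p(c) = 9 - c (p(c) = c*(-1) + 9 = -c + 9 = 9 - c)
p(59) - z(-11, 22) = (9 - 1*59) - (-6)*22 = (9 - 59) - 1*(-132) = -50 + 132 = 82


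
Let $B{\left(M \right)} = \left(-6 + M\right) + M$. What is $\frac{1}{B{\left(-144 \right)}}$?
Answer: $- \frac{1}{294} \approx -0.0034014$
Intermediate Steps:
$B{\left(M \right)} = -6 + 2 M$
$\frac{1}{B{\left(-144 \right)}} = \frac{1}{-6 + 2 \left(-144\right)} = \frac{1}{-6 - 288} = \frac{1}{-294} = - \frac{1}{294}$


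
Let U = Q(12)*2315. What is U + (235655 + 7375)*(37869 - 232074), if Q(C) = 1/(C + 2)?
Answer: -660766973785/14 ≈ -4.7198e+10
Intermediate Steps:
Q(C) = 1/(2 + C)
U = 2315/14 (U = 2315/(2 + 12) = 2315/14 ≈ 165.36)
U + (235655 + 7375)*(37869 - 232074) = 2315/14 + (235655 + 7375)*(37869 - 232074) = 2315/14 + 243030*(-194205) = 2315/14 - 47197641150 = -660766973785/14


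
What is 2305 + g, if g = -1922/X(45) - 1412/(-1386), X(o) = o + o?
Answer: 2638786/1155 ≈ 2284.7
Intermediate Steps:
X(o) = 2*o
g = -23489/1155 (g = -1922/(2*45) - 1412/(-1386) = -1922/90 - 1412*(-1/1386) = -1922*1/90 + 706/693 = -961/45 + 706/693 = -23489/1155 ≈ -20.337)
2305 + g = 2305 - 23489/1155 = 2638786/1155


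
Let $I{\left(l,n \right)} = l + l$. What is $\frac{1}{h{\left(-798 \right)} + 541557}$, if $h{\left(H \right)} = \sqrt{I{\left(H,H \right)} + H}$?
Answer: $\frac{3167}{1715111033} - \frac{i \sqrt{266}}{97761328881} \approx 1.8465 \cdot 10^{-6} - 1.6683 \cdot 10^{-10} i$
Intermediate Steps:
$I{\left(l,n \right)} = 2 l$
$h{\left(H \right)} = \sqrt{3} \sqrt{H}$ ($h{\left(H \right)} = \sqrt{2 H + H} = \sqrt{3 H} = \sqrt{3} \sqrt{H}$)
$\frac{1}{h{\left(-798 \right)} + 541557} = \frac{1}{\sqrt{3} \sqrt{-798} + 541557} = \frac{1}{\sqrt{3} i \sqrt{798} + 541557} = \frac{1}{3 i \sqrt{266} + 541557} = \frac{1}{541557 + 3 i \sqrt{266}}$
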